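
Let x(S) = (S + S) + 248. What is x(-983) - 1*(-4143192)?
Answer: 4141474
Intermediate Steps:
x(S) = 248 + 2*S (x(S) = 2*S + 248 = 248 + 2*S)
x(-983) - 1*(-4143192) = (248 + 2*(-983)) - 1*(-4143192) = (248 - 1966) + 4143192 = -1718 + 4143192 = 4141474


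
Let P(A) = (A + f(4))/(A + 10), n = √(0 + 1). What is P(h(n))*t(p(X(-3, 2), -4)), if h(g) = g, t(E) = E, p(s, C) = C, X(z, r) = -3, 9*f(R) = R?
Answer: -52/99 ≈ -0.52525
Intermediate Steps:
f(R) = R/9
n = 1 (n = √1 = 1)
P(A) = (4/9 + A)/(10 + A) (P(A) = (A + (⅑)*4)/(A + 10) = (A + 4/9)/(10 + A) = (4/9 + A)/(10 + A))
P(h(n))*t(p(X(-3, 2), -4)) = ((4/9 + 1)/(10 + 1))*(-4) = ((13/9)/11)*(-4) = ((1/11)*(13/9))*(-4) = (13/99)*(-4) = -52/99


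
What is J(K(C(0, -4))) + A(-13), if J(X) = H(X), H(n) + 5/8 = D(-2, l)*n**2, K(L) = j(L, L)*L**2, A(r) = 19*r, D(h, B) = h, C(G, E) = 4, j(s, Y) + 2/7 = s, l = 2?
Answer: -2865965/392 ≈ -7311.1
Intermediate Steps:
j(s, Y) = -2/7 + s
K(L) = L**2*(-2/7 + L) (K(L) = (-2/7 + L)*L**2 = L**2*(-2/7 + L))
H(n) = -5/8 - 2*n**2
J(X) = -5/8 - 2*X**2
J(K(C(0, -4))) + A(-13) = (-5/8 - 2*256*(-2/7 + 4)**2) + 19*(-13) = (-5/8 - 2*(16*(26/7))**2) - 247 = (-5/8 - 2*(416/7)**2) - 247 = (-5/8 - 2*173056/49) - 247 = (-5/8 - 346112/49) - 247 = -2769141/392 - 247 = -2865965/392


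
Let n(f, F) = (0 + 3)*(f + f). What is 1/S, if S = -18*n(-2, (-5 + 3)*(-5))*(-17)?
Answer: -1/3672 ≈ -0.00027233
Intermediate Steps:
n(f, F) = 6*f (n(f, F) = 3*(2*f) = 6*f)
S = -3672 (S = -108*(-2)*(-17) = -18*(-12)*(-17) = 216*(-17) = -3672)
1/S = 1/(-3672) = -1/3672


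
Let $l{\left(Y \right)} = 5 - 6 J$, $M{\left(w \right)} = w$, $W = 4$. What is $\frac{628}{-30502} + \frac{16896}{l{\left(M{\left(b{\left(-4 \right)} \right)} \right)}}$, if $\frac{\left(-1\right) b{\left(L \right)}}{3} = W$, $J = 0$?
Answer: $\frac{257679326}{76255} \approx 3379.2$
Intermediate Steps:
$b{\left(L \right)} = -12$ ($b{\left(L \right)} = \left(-3\right) 4 = -12$)
$l{\left(Y \right)} = 5$ ($l{\left(Y \right)} = 5 - 0 = 5 + 0 = 5$)
$\frac{628}{-30502} + \frac{16896}{l{\left(M{\left(b{\left(-4 \right)} \right)} \right)}} = \frac{628}{-30502} + \frac{16896}{5} = 628 \left(- \frac{1}{30502}\right) + 16896 \cdot \frac{1}{5} = - \frac{314}{15251} + \frac{16896}{5} = \frac{257679326}{76255}$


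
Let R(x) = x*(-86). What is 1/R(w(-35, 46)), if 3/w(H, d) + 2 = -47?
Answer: 49/258 ≈ 0.18992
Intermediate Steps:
w(H, d) = -3/49 (w(H, d) = 3/(-2 - 47) = 3/(-49) = 3*(-1/49) = -3/49)
R(x) = -86*x
1/R(w(-35, 46)) = 1/(-86*(-3/49)) = 1/(258/49) = 49/258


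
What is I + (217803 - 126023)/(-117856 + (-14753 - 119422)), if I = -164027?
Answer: -3179998509/19387 ≈ -1.6403e+5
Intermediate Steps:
I + (217803 - 126023)/(-117856 + (-14753 - 119422)) = -164027 + (217803 - 126023)/(-117856 + (-14753 - 119422)) = -164027 + 91780/(-117856 - 134175) = -164027 + 91780/(-252031) = -164027 + 91780*(-1/252031) = -164027 - 7060/19387 = -3179998509/19387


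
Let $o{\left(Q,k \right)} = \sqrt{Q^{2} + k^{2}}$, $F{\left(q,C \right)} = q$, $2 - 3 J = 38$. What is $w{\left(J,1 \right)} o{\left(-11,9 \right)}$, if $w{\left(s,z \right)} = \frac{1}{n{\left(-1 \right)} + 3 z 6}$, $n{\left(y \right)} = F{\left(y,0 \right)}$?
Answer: $\frac{\sqrt{202}}{17} \approx 0.83604$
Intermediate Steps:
$J = -12$ ($J = \frac{2}{3} - \frac{38}{3} = -12$)
$n{\left(y \right)} = y$
$w{\left(s,z \right)} = \frac{1}{-1 + 18 z}$ ($w{\left(s,z \right)} = \frac{1}{-1 + 3 z 6} = \frac{1}{-1 + 18 z}$)
$w{\left(J,1 \right)} o{\left(-11,9 \right)} = \frac{\sqrt{\left(-11\right)^{2} + 9^{2}}}{-1 + 18 \cdot 1} = \frac{\sqrt{121 + 81}}{-1 + 18} = \frac{\sqrt{202}}{17}$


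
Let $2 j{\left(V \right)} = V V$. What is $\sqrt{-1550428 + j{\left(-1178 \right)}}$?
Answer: $i \sqrt{856586} \approx 925.52 i$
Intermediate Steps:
$j{\left(V \right)} = \frac{V^{2}}{2}$ ($j{\left(V \right)} = \frac{V V}{2} = \frac{V^{2}}{2}$)
$\sqrt{-1550428 + j{\left(-1178 \right)}} = \sqrt{-1550428 + \frac{\left(-1178\right)^{2}}{2}} = \sqrt{-1550428 + \frac{1}{2} \cdot 1387684} = \sqrt{-1550428 + 693842} = \sqrt{-856586} = i \sqrt{856586}$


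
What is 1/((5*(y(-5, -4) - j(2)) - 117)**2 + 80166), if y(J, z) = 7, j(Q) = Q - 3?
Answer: 1/86095 ≈ 1.1615e-5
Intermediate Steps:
j(Q) = -3 + Q
1/((5*(y(-5, -4) - j(2)) - 117)**2 + 80166) = 1/((5*(7 - (-3 + 2)) - 117)**2 + 80166) = 1/((5*(7 - 1*(-1)) - 117)**2 + 80166) = 1/((5*(7 + 1) - 117)**2 + 80166) = 1/((5*8 - 117)**2 + 80166) = 1/((40 - 117)**2 + 80166) = 1/((-77)**2 + 80166) = 1/(5929 + 80166) = 1/86095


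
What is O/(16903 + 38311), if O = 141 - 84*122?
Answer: -10107/55214 ≈ -0.18305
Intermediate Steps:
O = -10107 (O = 141 - 10248 = -10107)
O/(16903 + 38311) = -10107/(16903 + 38311) = -10107/55214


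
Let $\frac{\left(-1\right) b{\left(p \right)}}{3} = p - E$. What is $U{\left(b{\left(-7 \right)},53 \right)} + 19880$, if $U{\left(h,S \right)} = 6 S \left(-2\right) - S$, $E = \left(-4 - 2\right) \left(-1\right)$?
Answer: $19191$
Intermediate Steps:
$E = 6$ ($E = \left(-6\right) \left(-1\right) = 6$)
$b{\left(p \right)} = 18 - 3 p$ ($b{\left(p \right)} = - 3 \left(p - 6\right) = - 3 \left(-6 + p\right) = 18 - 3 p$)
$U{\left(h,S \right)} = - 13 S$ ($U{\left(h,S \right)} = - 12 S - S = - 13 S$)
$U{\left(b{\left(-7 \right)},53 \right)} + 19880 = \left(-13\right) 53 + 19880 = -689 + 19880 = 19191$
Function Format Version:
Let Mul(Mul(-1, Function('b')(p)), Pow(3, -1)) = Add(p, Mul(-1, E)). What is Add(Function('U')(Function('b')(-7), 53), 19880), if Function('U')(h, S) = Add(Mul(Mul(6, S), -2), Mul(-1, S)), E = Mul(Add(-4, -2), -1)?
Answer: 19191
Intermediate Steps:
E = 6 (E = Mul(-6, -1) = 6)
Function('b')(p) = Add(18, Mul(-3, p)) (Function('b')(p) = Mul(-3, Add(p, Mul(-1, 6))) = Mul(-3, Add(p, -6)) = Mul(-3, Add(-6, p)) = Add(18, Mul(-3, p)))
Function('U')(h, S) = Mul(-13, S) (Function('U')(h, S) = Add(Mul(-12, S), Mul(-1, S)) = Mul(-13, S))
Add(Function('U')(Function('b')(-7), 53), 19880) = Add(Mul(-13, 53), 19880) = Add(-689, 19880) = 19191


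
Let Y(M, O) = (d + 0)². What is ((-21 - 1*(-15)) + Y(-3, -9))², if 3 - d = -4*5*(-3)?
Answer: 10517049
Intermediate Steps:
d = -57 (d = 3 - (-4*5)*(-3) = 3 - (-20)*(-3) = 3 - 1*60 = 3 - 60 = -57)
Y(M, O) = 3249 (Y(M, O) = (-57 + 0)² = (-57)² = 3249)
((-21 - 1*(-15)) + Y(-3, -9))² = ((-21 - 1*(-15)) + 3249)² = ((-21 + 15) + 3249)² = (-6 + 3249)² = 3243² = 10517049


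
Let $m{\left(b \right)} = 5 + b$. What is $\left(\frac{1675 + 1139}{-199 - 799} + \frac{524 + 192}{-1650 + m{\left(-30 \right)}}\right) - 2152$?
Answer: $- \frac{1801409409}{835825} \approx -2155.2$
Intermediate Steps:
$\left(\frac{1675 + 1139}{-199 - 799} + \frac{524 + 192}{-1650 + m{\left(-30 \right)}}\right) - 2152 = \left(\frac{1675 + 1139}{-199 - 799} + \frac{524 + 192}{-1650 + \left(5 - 30\right)}\right) - 2152 = \left(\frac{2814}{-998} + \frac{716}{-1650 - 25}\right) - 2152 = \left(2814 \left(- \frac{1}{998}\right) + \frac{716}{-1675}\right) - 2152 = \left(- \frac{1407}{499} + 716 \left(- \frac{1}{1675}\right)\right) - 2152 = \left(- \frac{1407}{499} - \frac{716}{1675}\right) - 2152 = - \frac{2714009}{835825} - 2152 = - \frac{1801409409}{835825}$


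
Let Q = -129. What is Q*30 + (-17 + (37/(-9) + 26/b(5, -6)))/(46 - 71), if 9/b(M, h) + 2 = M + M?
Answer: -96752/25 ≈ -3870.1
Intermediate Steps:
b(M, h) = 9/(-2 + 2*M) (b(M, h) = 9/(-2 + (M + M)) = 9/(-2 + 2*M))
Q*30 + (-17 + (37/(-9) + 26/b(5, -6)))/(46 - 71) = -129*30 + (-17 + (37/(-9) + 26/((9/(2*(-1 + 5))))))/(46 - 71) = -3870 + (-17 + (37*(-1/9) + 26/(((9/2)/4))))/(-25) = -3870 + (-17 + (-37/9 + 26/(((9/2)*(1/4)))))*(-1/25) = -3870 + (-17 + (-37/9 + 26/(9/8)))*(-1/25) = -3870 + (-17 + (-37/9 + 26*(8/9)))*(-1/25) = -3870 + (-17 + (-37/9 + 208/9))*(-1/25) = -3870 + (-17 + 19)*(-1/25) = -3870 + 2*(-1/25) = -3870 - 2/25 = -96752/25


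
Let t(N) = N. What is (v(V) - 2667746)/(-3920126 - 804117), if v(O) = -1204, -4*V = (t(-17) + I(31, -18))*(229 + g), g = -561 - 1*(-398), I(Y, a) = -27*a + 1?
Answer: 2668950/4724243 ≈ 0.56495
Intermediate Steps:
I(Y, a) = 1 - 27*a
g = -163 (g = -561 + 398 = -163)
V = -7755 (V = -(-17 + (1 - 27*(-18)))*(229 - 163)/4 = -(-17 + (1 + 486))*66/4 = -(-17 + 487)*66/4 = -235*66/2 = -¼*31020 = -7755)
(v(V) - 2667746)/(-3920126 - 804117) = (-1204 - 2667746)/(-3920126 - 804117) = -2668950/(-4724243) = -2668950*(-1/4724243) = 2668950/4724243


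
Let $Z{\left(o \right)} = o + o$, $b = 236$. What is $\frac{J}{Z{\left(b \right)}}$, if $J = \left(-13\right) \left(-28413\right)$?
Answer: $\frac{369369}{472} \approx 782.56$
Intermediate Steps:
$Z{\left(o \right)} = 2 o$
$J = 369369$
$\frac{J}{Z{\left(b \right)}} = \frac{369369}{2 \cdot 236} = \frac{369369}{472}$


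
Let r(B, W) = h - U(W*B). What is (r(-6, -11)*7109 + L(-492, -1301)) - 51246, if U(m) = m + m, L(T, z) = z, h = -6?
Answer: -1033589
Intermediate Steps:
U(m) = 2*m
r(B, W) = -6 - 2*B*W (r(B, W) = -6 - 2*W*B = -6 - 2*B*W)
(r(-6, -11)*7109 + L(-492, -1301)) - 51246 = ((-6 - 2*(-6)*(-11))*7109 - 1301) - 51246 = ((-6 - 132)*7109 - 1301) - 51246 = (-138*7109 - 1301) - 51246 = (-981042 - 1301) - 51246 = -982343 - 51246 = -1033589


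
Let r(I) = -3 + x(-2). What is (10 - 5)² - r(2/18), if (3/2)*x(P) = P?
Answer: 88/3 ≈ 29.333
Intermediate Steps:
x(P) = 2*P/3
r(I) = -13/3 (r(I) = -3 + (⅔)*(-2) = -3 - 4/3 = -13/3)
(10 - 5)² - r(2/18) = (10 - 5)² - 1*(-13/3) = 5² + 13/3 = 25 + 13/3 = 88/3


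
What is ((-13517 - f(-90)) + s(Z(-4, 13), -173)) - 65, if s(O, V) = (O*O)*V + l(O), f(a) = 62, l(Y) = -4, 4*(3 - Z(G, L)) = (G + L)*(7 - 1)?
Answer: -130885/4 ≈ -32721.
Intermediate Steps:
Z(G, L) = 3 - 3*G/2 - 3*L/2 (Z(G, L) = 3 - (G + L)*(7 - 1)/4 = 3 - (G + L)*6/4 = 3 - (6*G + 6*L)/4 = 3 + (-3*G/2 - 3*L/2) = 3 - 3*G/2 - 3*L/2)
s(O, V) = -4 + V*O² (s(O, V) = (O*O)*V - 4 = O²*V - 4 = V*O² - 4 = -4 + V*O²)
((-13517 - f(-90)) + s(Z(-4, 13), -173)) - 65 = ((-13517 - 1*62) + (-4 - 173*(3 - 3/2*(-4) - 3/2*13)²)) - 65 = ((-13517 - 62) + (-4 - 173*(3 + 6 - 39/2)²)) - 65 = (-13579 + (-4 - 173*(-21/2)²)) - 65 = (-13579 + (-4 - 173*441/4)) - 65 = (-13579 + (-4 - 76293/4)) - 65 = (-13579 - 76309/4) - 65 = -130625/4 - 65 = -130885/4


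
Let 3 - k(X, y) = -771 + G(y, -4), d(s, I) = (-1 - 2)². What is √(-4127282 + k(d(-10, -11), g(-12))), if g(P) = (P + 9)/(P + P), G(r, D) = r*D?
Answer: I*√16506030/2 ≈ 2031.4*I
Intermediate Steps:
G(r, D) = D*r
d(s, I) = 9 (d(s, I) = (-3)² = 9)
g(P) = (9 + P)/(2*P) (g(P) = (9 + P)/((2*P)) = (9 + P)*(1/(2*P)) = (9 + P)/(2*P))
k(X, y) = 774 + 4*y (k(X, y) = 3 - (-771 - 4*y) = 3 + (771 + 4*y) = 774 + 4*y)
√(-4127282 + k(d(-10, -11), g(-12))) = √(-4127282 + (774 + 4*((½)*(9 - 12)/(-12)))) = √(-4127282 + (774 + 4*((½)*(-1/12)*(-3)))) = √(-4127282 + (774 + 4*(⅛))) = √(-4127282 + (774 + ½)) = √(-4127282 + 1549/2) = √(-8253015/2) = I*√16506030/2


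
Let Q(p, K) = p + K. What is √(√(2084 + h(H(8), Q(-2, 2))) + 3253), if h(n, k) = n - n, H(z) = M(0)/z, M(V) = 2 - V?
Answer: √(3253 + 2*√521) ≈ 57.434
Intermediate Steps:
Q(p, K) = K + p
H(z) = 2/z (H(z) = (2 - 1*0)/z = (2 + 0)/z = 2/z)
h(n, k) = 0
√(√(2084 + h(H(8), Q(-2, 2))) + 3253) = √(√(2084 + 0) + 3253) = √(√2084 + 3253) = √(2*√521 + 3253) = √(3253 + 2*√521)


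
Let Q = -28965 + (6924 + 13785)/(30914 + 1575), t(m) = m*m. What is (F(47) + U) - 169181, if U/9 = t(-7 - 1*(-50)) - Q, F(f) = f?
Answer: 3514863507/32489 ≈ 1.0819e+5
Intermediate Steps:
t(m) = m²
Q = -941023176/32489 (Q = -28965 + 20709/32489 = -941023176/32489 ≈ -28964.)
U = 9009858033/32489 (U = 9*((-7 - 1*(-50))² - 1*(-941023176/32489)) = 9*((-7 + 50)² + 941023176/32489) = 9*(43² + 941023176/32489) = 9*(1849 + 941023176/32489) = 9*(1001095337/32489) = 9009858033/32489 ≈ 2.7732e+5)
(F(47) + U) - 169181 = (47 + 9009858033/32489) - 169181 = 9011385016/32489 - 169181 = 3514863507/32489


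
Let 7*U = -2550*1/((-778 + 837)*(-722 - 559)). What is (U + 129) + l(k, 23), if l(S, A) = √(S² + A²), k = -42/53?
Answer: 22750129/176351 + 5*√59509/53 ≈ 152.02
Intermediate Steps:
U = 850/176351 (U = (-2550*1/((-778 + 837)*(-722 - 559)))/7 = (-2550/(59*(-1281)))/7 = (-2550/(-75579))/7 = (-2550*(-1/75579))/7 = (⅐)*(850/25193) = 850/176351 ≈ 0.0048199)
k = -42/53 (k = -42*1/53 = -42/53 ≈ -0.79245)
l(S, A) = √(A² + S²)
(U + 129) + l(k, 23) = (850/176351 + 129) + √(23² + (-42/53)²) = 22750129/176351 + √(529 + 1764/2809) = 22750129/176351 + √(1487725/2809) = 22750129/176351 + 5*√59509/53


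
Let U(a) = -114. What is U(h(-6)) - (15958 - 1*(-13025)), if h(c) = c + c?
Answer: -29097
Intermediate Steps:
h(c) = 2*c
U(h(-6)) - (15958 - 1*(-13025)) = -114 - (15958 - 1*(-13025)) = -114 - (15958 + 13025) = -114 - 1*28983 = -114 - 28983 = -29097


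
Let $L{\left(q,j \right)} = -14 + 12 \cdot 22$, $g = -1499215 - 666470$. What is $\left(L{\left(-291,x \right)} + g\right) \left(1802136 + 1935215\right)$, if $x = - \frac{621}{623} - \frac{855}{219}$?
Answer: $-8092990662685$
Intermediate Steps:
$x = - \frac{222888}{45479}$ ($x = \left(-621\right) \frac{1}{623} - \frac{285}{73} = - \frac{621}{623} - \frac{285}{73} = - \frac{222888}{45479} \approx -4.9009$)
$g = -2165685$ ($g = -1499215 - 666470 = -2165685$)
$L{\left(q,j \right)} = 250$ ($L{\left(q,j \right)} = -14 + 264 = 250$)
$\left(L{\left(-291,x \right)} + g\right) \left(1802136 + 1935215\right) = \left(250 - 2165685\right) \left(1802136 + 1935215\right) = \left(-2165435\right) 3737351 = -8092990662685$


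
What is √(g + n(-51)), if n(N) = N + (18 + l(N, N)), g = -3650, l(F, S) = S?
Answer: I*√3734 ≈ 61.106*I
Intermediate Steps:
n(N) = 18 + 2*N (n(N) = N + (18 + N) = 18 + 2*N)
√(g + n(-51)) = √(-3650 + (18 + 2*(-51))) = √(-3650 + (18 - 102)) = √(-3650 - 84) = √(-3734) = I*√3734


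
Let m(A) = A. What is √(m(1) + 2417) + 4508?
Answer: 4508 + √2418 ≈ 4557.2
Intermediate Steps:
√(m(1) + 2417) + 4508 = √(1 + 2417) + 4508 = √2418 + 4508 = 4508 + √2418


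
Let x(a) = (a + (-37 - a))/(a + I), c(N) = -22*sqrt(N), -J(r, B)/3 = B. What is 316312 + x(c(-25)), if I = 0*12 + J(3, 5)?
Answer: 779709191/2465 - 814*I/2465 ≈ 3.1631e+5 - 0.33022*I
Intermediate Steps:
J(r, B) = -3*B
I = -15 (I = 0*12 - 3*5 = 0 - 15 = -15)
x(a) = -37/(-15 + a) (x(a) = (a + (-37 - a))/(a - 15) = -37/(-15 + a))
316312 + x(c(-25)) = 316312 - 37/(-15 - 110*I) = 316312 - 37*(-15 + 110*I)/12325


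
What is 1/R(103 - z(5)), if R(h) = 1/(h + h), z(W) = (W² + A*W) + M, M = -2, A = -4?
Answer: 200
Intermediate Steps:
z(W) = -2 + W² - 4*W (z(W) = (W² - 4*W) - 2 = -2 + W² - 4*W)
R(h) = 1/(2*h)
1/R(103 - z(5)) = 1/(1/(2*(103 - (-2 + 5² - 4*5)))) = 1/(1/(2*(103 - (-2 + 25 - 20)))) = 1/(1/(2*(103 - 1*3))) = 1/(1/(2*(103 - 3))) = 1/((½)/100) = 1/((½)*(1/100)) = 1/(1/200) = 200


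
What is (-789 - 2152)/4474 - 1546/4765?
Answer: -20930669/21318610 ≈ -0.98180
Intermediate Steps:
(-789 - 2152)/4474 - 1546/4765 = -2941*1/4474 - 1546*1/4765 = -2941/4474 - 1546/4765 = -20930669/21318610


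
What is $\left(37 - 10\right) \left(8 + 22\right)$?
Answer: $810$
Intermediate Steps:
$\left(37 - 10\right) \left(8 + 22\right) = 27 \cdot 30 = 810$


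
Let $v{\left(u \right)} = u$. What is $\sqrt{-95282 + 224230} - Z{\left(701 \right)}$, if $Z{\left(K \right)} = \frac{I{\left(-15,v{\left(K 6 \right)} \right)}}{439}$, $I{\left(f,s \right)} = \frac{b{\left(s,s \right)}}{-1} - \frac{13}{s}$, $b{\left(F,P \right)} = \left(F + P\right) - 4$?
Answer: $\frac{35364061}{1846434} + 2 \sqrt{32237} \approx 378.25$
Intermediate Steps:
$b{\left(F,P \right)} = -4 + F + P$
$I{\left(f,s \right)} = 4 - \frac{13}{s} - 2 s$ ($I{\left(f,s \right)} = \frac{-4 + s + s}{-1} - \frac{13}{s} = \left(-4 + 2 s\right) \left(-1\right) - \frac{13}{s} = \left(4 - 2 s\right) - \frac{13}{s} = 4 - \frac{13}{s} - 2 s$)
$Z{\left(K \right)} = \frac{4}{439} - \frac{13}{2634 K} - \frac{12 K}{439}$ ($Z{\left(K \right)} = \frac{4 - \frac{13}{K 6} - 2 K 6}{439} = \left(4 - \frac{13}{6 K} - 2 \cdot 6 K\right) \frac{1}{439} = \left(4 - 13 \frac{1}{6 K} - 12 K\right) \frac{1}{439} = \left(4 - \frac{13}{6 K} - 12 K\right) \frac{1}{439} = \left(4 - 12 K - \frac{13}{6 K}\right) \frac{1}{439} = \frac{4}{439} - \frac{13}{2634 K} - \frac{12 K}{439}$)
$\sqrt{-95282 + 224230} - Z{\left(701 \right)} = \sqrt{-95282 + 224230} - \frac{-13 + 24 \cdot 701 \left(1 - 2103\right)}{2634 \cdot 701} = \sqrt{128948} - \frac{1}{2634} \cdot \frac{1}{701} \left(-13 + 24 \cdot 701 \left(1 - 2103\right)\right) = 2 \sqrt{32237} - \frac{1}{2634} \cdot \frac{1}{701} \left(-13 + 24 \cdot 701 \left(-2102\right)\right) = 2 \sqrt{32237} - \frac{1}{2634} \cdot \frac{1}{701} \left(-13 - 35364048\right) = 2 \sqrt{32237} - \frac{1}{2634} \cdot \frac{1}{701} \left(-35364061\right) = 2 \sqrt{32237} - - \frac{35364061}{1846434} = 2 \sqrt{32237} + \frac{35364061}{1846434} = \frac{35364061}{1846434} + 2 \sqrt{32237}$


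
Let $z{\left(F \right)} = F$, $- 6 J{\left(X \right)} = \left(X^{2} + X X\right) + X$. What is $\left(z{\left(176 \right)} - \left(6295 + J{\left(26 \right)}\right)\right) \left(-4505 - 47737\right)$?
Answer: $307670552$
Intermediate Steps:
$J{\left(X \right)} = - \frac{X^{2}}{3} - \frac{X}{6}$ ($J{\left(X \right)} = - \frac{\left(X^{2} + X X\right) + X}{6} = - \frac{\left(X^{2} + X^{2}\right) + X}{6} = - \frac{2 X^{2} + X}{6} = - \frac{X + 2 X^{2}}{6} = - \frac{X^{2}}{3} - \frac{X}{6}$)
$\left(z{\left(176 \right)} - \left(6295 + J{\left(26 \right)}\right)\right) \left(-4505 - 47737\right) = \left(176 - \left(6295 - \frac{13 \left(1 + 2 \cdot 26\right)}{3}\right)\right) \left(-4505 - 47737\right) = \left(176 - \left(6295 - \frac{13 \left(1 + 52\right)}{3}\right)\right) \left(-52242\right) = \left(176 - \left(6295 - \frac{13}{3} \cdot 53\right)\right) \left(-52242\right) = \left(176 - \frac{18196}{3}\right) \left(-52242\right) = \left(- \frac{17668}{3}\right) \left(-52242\right) = 307670552$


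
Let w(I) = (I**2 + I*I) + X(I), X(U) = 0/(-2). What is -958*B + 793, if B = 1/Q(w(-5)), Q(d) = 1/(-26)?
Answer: 25701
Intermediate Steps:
X(U) = 0 (X(U) = 0*(-1/2) = 0)
w(I) = 2*I**2 (w(I) = (I**2 + I*I) + 0 = (I**2 + I**2) + 0 = 2*I**2 + 0 = 2*I**2)
Q(d) = -1/26
B = -26 (B = 1/(-1/26) = -26)
-958*B + 793 = -958*(-26) + 793 = 24908 + 793 = 25701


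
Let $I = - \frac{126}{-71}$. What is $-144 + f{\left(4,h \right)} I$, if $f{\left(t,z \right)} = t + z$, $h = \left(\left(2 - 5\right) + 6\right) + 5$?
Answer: $- \frac{8712}{71} \approx -122.7$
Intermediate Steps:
$h = 8$ ($h = \left(-3 + 6\right) + 5 = 3 + 5 = 8$)
$I = \frac{126}{71}$ ($I = \left(-126\right) \left(- \frac{1}{71}\right) = \frac{126}{71} \approx 1.7746$)
$-144 + f{\left(4,h \right)} I = -144 + \left(4 + 8\right) \frac{126}{71} = -144 + 12 \cdot \frac{126}{71} = -144 + \frac{1512}{71} = - \frac{8712}{71}$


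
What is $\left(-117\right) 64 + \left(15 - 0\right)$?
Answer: $-7473$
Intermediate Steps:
$\left(-117\right) 64 + \left(15 - 0\right) = -7488 + \left(15 + 0\right) = -7488 + 15 = -7473$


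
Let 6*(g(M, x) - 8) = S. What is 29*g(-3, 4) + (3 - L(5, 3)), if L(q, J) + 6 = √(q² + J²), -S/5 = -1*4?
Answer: 1013/3 - √34 ≈ 331.84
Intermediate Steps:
S = 20 (S = -(-5)*4 = -5*(-4) = 20)
g(M, x) = 34/3 (g(M, x) = 8 + (⅙)*20 = 8 + 10/3 = 34/3)
L(q, J) = -6 + √(J² + q²) (L(q, J) = -6 + √(q² + J²) = -6 + √(J² + q²))
29*g(-3, 4) + (3 - L(5, 3)) = 29*(34/3) + (3 - (-6 + √(3² + 5²))) = 986/3 + (3 - (-6 + √(9 + 25))) = 986/3 + (3 - (-6 + √34)) = 986/3 + (3 + (6 - √34)) = 986/3 + (9 - √34) = 1013/3 - √34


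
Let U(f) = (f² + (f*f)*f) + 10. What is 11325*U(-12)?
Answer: -17825550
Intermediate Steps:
U(f) = 10 + f² + f³ (U(f) = (f² + f²*f) + 10 = (f² + f³) + 10 = 10 + f² + f³)
11325*U(-12) = 11325*(10 + (-12)² + (-12)³) = 11325*(10 + 144 - 1728) = 11325*(-1574) = -17825550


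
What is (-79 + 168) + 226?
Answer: 315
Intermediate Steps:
(-79 + 168) + 226 = 89 + 226 = 315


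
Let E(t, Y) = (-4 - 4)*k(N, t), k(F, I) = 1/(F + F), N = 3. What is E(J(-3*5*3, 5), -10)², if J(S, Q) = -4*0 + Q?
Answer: 16/9 ≈ 1.7778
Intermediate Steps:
k(F, I) = 1/(2*F)
J(S, Q) = Q (J(S, Q) = 0 + Q = Q)
E(t, Y) = -4/3 (E(t, Y) = (-4 - 4)*((½)/3) = -4/3)
E(J(-3*5*3, 5), -10)² = (-4/3)² = 16/9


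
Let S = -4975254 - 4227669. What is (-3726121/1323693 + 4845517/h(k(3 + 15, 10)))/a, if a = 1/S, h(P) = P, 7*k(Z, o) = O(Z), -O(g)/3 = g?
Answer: 242911935728865323/42022 ≈ 5.7806e+12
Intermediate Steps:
O(g) = -3*g
k(Z, o) = -3*Z/7 (k(Z, o) = (-3*Z)/7 = -3*Z/7)
S = -9202923
a = -1/9202923 (a = 1/(-9202923) = -1/9202923 ≈ -1.0866e-7)
(-3726121/1323693 + 4845517/h(k(3 + 15, 10)))/a = (-3726121/1323693 + 4845517/((-3*(3 + 15)/7)))/(-1/9202923) = (-3726121*1/1323693 + 4845517/((-3/7*18)))*(-9202923) = (-532303/189099 + 4845517/(-54/7))*(-9202923) = (-532303/189099 + 4845517*(-7/54))*(-9202923) = (-532303/189099 - 33918619/54)*(-9202923) = -712667297627/1134594*(-9202923) = 242911935728865323/42022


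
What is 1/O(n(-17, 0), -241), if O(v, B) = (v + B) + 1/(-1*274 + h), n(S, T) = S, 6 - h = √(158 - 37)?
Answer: -279/71983 ≈ -0.0038759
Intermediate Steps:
h = -5 (h = 6 - √(158 - 37) = 6 - √121 = 6 - 1*11 = 6 - 11 = -5)
O(v, B) = -1/279 + B + v (O(v, B) = (v + B) + 1/(-1*274 - 5) = (B + v) + 1/(-274 - 5) = (B + v) + 1/(-279) = (B + v) - 1/279 = -1/279 + B + v)
1/O(n(-17, 0), -241) = 1/(-1/279 - 241 - 17) = 1/(-71983/279) = -279/71983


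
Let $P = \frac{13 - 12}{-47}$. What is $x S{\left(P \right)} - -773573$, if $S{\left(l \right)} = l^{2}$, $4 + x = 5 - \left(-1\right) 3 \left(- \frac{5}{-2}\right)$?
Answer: $\frac{3417645531}{4418} \approx 7.7357 \cdot 10^{5}$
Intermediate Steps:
$P = - \frac{1}{47}$ ($P = 1 \left(- \frac{1}{47}\right) = - \frac{1}{47} \approx -0.021277$)
$x = \frac{17}{2}$ ($x = -4 - \left(-5 + \left(-1\right) 3 \left(- \frac{5}{-2}\right)\right) = -4 - \left(-5 - 3 \left(\left(-5\right) \left(- \frac{1}{2}\right)\right)\right) = -4 - \left(-5 - \frac{15}{2}\right) = -4 + \left(5 - - \frac{15}{2}\right) = -4 + \left(5 + \frac{15}{2}\right) = -4 + \frac{25}{2} = \frac{17}{2} \approx 8.5$)
$x S{\left(P \right)} - -773573 = \frac{17 \left(- \frac{1}{47}\right)^{2}}{2} - -773573 = \frac{17}{2} \cdot \frac{1}{2209} + 773573 = \frac{17}{4418} + 773573 = \frac{3417645531}{4418}$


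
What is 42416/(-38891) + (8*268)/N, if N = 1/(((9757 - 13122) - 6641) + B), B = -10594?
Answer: -1717675504816/38891 ≈ -4.4166e+7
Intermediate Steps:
N = -1/20600 (N = 1/(((9757 - 13122) - 6641) - 10594) = 1/((-3365 - 6641) - 10594) = 1/(-10006 - 10594) = 1/(-20600) = -1/20600 ≈ -4.8544e-5)
42416/(-38891) + (8*268)/N = 42416/(-38891) + (8*268)/(-1/20600) = 42416*(-1/38891) + 2144*(-20600) = -42416/38891 - 44166400 = -1717675504816/38891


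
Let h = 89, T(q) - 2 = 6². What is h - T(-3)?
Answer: 51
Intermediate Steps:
T(q) = 38 (T(q) = 2 + 6² = 2 + 36 = 38)
h - T(-3) = 89 - 1*38 = 89 - 38 = 51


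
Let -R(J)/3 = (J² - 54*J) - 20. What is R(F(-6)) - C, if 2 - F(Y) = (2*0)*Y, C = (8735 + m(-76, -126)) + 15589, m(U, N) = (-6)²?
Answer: -23988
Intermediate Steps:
m(U, N) = 36
C = 24360 (C = (8735 + 36) + 15589 = 8771 + 15589 = 24360)
F(Y) = 2 (F(Y) = 2 - 2*0*Y = 2 - 0*Y = 2 - 1*0 = 2 + 0 = 2)
R(J) = 60 - 3*J² + 162*J (R(J) = -3*((J² - 54*J) - 20) = -3*(-20 + J² - 54*J) = 60 - 3*J² + 162*J)
R(F(-6)) - C = (60 - 3*2² + 162*2) - 1*24360 = (60 - 3*4 + 324) - 24360 = (60 - 12 + 324) - 24360 = 372 - 24360 = -23988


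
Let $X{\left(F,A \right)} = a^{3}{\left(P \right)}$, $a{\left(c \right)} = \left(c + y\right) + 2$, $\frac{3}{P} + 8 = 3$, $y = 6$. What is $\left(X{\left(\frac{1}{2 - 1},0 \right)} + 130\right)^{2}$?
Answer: $\frac{4476011409}{15625} \approx 2.8646 \cdot 10^{5}$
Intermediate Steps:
$P = - \frac{3}{5}$ ($P = \frac{3}{-8 + 3} = \frac{3}{-5} = 3 \left(- \frac{1}{5}\right) = - \frac{3}{5} \approx -0.6$)
$a{\left(c \right)} = 8 + c$ ($a{\left(c \right)} = \left(c + 6\right) + 2 = \left(6 + c\right) + 2 = 8 + c$)
$X{\left(F,A \right)} = \frac{50653}{125}$ ($X{\left(F,A \right)} = \left(8 - \frac{3}{5}\right)^{3} = \left(\frac{37}{5}\right)^{3} = \frac{50653}{125}$)
$\left(X{\left(\frac{1}{2 - 1},0 \right)} + 130\right)^{2} = \left(\frac{50653}{125} + 130\right)^{2} = \left(\frac{66903}{125}\right)^{2} = \frac{4476011409}{15625}$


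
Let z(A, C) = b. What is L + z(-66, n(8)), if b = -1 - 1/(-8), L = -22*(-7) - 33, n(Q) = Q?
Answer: 961/8 ≈ 120.13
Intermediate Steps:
L = 121 (L = 154 - 33 = 121)
b = -7/8 (b = -1 - 1*(-1/8) = -1 + 1/8 = -7/8 ≈ -0.87500)
z(A, C) = -7/8
L + z(-66, n(8)) = 121 - 7/8 = 961/8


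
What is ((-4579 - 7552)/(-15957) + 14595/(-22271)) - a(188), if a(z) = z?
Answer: -66773852150/355378347 ≈ -187.90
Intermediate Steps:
((-4579 - 7552)/(-15957) + 14595/(-22271)) - a(188) = ((-4579 - 7552)/(-15957) + 14595/(-22271)) - 1*188 = (-12131*(-1/15957) + 14595*(-1/22271)) - 188 = (12131/15957 - 14595/22271) - 188 = 37277086/355378347 - 188 = -66773852150/355378347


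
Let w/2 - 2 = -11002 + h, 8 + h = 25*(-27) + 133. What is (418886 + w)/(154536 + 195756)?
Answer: 197893/175146 ≈ 1.1299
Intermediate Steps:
h = -550 (h = -8 + (25*(-27) + 133) = -8 + (-675 + 133) = -8 - 542 = -550)
w = -23100 (w = 4 + 2*(-11002 - 550) = 4 + 2*(-11552) = 4 - 23104 = -23100)
(418886 + w)/(154536 + 195756) = (418886 - 23100)/(154536 + 195756) = 395786/350292 = 395786*(1/350292) = 197893/175146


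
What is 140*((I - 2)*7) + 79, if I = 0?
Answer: -1881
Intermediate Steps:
140*((I - 2)*7) + 79 = 140*((0 - 2)*7) + 79 = 140*(-2*7) + 79 = 140*(-14) + 79 = -1960 + 79 = -1881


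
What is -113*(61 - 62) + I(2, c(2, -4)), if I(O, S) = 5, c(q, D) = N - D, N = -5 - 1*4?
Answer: 118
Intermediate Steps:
N = -9 (N = -5 - 4 = -9)
c(q, D) = -9 - D
-113*(61 - 62) + I(2, c(2, -4)) = -113*(61 - 62) + 5 = -113*(-1) + 5 = 113 + 5 = 118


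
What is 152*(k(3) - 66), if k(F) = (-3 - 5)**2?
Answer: -304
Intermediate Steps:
k(F) = 64 (k(F) = (-8)**2 = 64)
152*(k(3) - 66) = 152*(64 - 66) = 152*(-2) = -304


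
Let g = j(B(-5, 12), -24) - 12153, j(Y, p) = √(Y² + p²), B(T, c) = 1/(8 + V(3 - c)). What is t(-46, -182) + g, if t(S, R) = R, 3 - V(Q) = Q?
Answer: -12335 + √230401/20 ≈ -12311.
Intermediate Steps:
V(Q) = 3 - Q
B(T, c) = 1/(8 + c) (B(T, c) = 1/(8 + (3 - (3 - c))) = 1/(8 + (3 + (-3 + c))) = 1/(8 + c))
g = -12153 + √230401/20 (g = √((1/(8 + 12))² + (-24)²) - 12153 = √((1/20)² + 576) - 12153 = √(1/400 + 576) - 12153 = √(230401/400) - 12153 = √230401/20 - 12153 = -12153 + √230401/20 ≈ -12129.)
t(-46, -182) + g = -182 + (-12153 + √230401/20) = -12335 + √230401/20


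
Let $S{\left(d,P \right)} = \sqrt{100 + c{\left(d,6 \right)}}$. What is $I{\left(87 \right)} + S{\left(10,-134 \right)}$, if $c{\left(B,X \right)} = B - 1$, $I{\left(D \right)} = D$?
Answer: $87 + \sqrt{109} \approx 97.44$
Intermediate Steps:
$c{\left(B,X \right)} = -1 + B$ ($c{\left(B,X \right)} = B - 1 = -1 + B$)
$S{\left(d,P \right)} = \sqrt{99 + d}$ ($S{\left(d,P \right)} = \sqrt{100 + \left(-1 + d\right)} = \sqrt{99 + d}$)
$I{\left(87 \right)} + S{\left(10,-134 \right)} = 87 + \sqrt{99 + 10} = 87 + \sqrt{109}$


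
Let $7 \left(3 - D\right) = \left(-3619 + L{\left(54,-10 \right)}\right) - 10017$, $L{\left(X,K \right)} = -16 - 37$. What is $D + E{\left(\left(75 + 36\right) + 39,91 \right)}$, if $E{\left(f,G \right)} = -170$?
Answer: $\frac{12520}{7} \approx 1788.6$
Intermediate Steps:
$L{\left(X,K \right)} = -53$ ($L{\left(X,K \right)} = -16 - 37 = -53$)
$D = \frac{13710}{7}$ ($D = 3 - \frac{\left(-3619 - 53\right) - 10017}{7} = 3 - \frac{-3672 - 10017}{7} = 3 - - \frac{13689}{7} = 3 + \frac{13689}{7} = \frac{13710}{7} \approx 1958.6$)
$D + E{\left(\left(75 + 36\right) + 39,91 \right)} = \frac{13710}{7} - 170 = \frac{12520}{7}$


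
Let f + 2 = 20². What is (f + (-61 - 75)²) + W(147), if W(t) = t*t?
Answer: 40503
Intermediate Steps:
W(t) = t²
f = 398 (f = -2 + 20² = -2 + 400 = 398)
(f + (-61 - 75)²) + W(147) = (398 + (-61 - 75)²) + 147² = (398 + (-136)²) + 21609 = (398 + 18496) + 21609 = 18894 + 21609 = 40503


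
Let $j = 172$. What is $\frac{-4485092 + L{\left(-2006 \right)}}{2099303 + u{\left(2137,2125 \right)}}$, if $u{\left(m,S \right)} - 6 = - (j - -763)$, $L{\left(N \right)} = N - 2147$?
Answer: $- \frac{1496415}{699458} \approx -2.1394$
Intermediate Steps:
$L{\left(N \right)} = -2147 + N$
$u{\left(m,S \right)} = -929$ ($u{\left(m,S \right)} = 6 - \left(172 - -763\right) = 6 - \left(172 + 763\right) = 6 - 935 = -929$)
$\frac{-4485092 + L{\left(-2006 \right)}}{2099303 + u{\left(2137,2125 \right)}} = \frac{-4485092 - 4153}{2099303 - 929} = \frac{-4485092 - 4153}{2098374} = \left(-4489245\right) \frac{1}{2098374} = - \frac{1496415}{699458}$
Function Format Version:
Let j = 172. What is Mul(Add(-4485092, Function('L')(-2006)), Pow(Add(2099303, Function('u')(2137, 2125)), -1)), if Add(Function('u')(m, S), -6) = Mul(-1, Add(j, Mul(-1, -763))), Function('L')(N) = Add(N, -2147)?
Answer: Rational(-1496415, 699458) ≈ -2.1394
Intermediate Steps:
Function('L')(N) = Add(-2147, N)
Function('u')(m, S) = -929 (Function('u')(m, S) = Add(6, Mul(-1, Add(172, Mul(-1, -763)))) = Add(6, Mul(-1, Add(172, 763))) = Add(6, Mul(-1, 935)) = Add(6, -935) = -929)
Mul(Add(-4485092, Function('L')(-2006)), Pow(Add(2099303, Function('u')(2137, 2125)), -1)) = Mul(Add(-4485092, Add(-2147, -2006)), Pow(Add(2099303, -929), -1)) = Mul(Add(-4485092, -4153), Pow(2098374, -1)) = Mul(-4489245, Rational(1, 2098374)) = Rational(-1496415, 699458)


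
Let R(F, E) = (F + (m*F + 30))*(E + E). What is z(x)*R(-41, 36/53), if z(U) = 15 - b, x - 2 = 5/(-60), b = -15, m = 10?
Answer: -909360/53 ≈ -17158.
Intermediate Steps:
x = 23/12 (x = 2 + 5/(-60) = 2 + 5*(-1/60) = 2 - 1/12 = 23/12 ≈ 1.9167)
R(F, E) = 2*E*(30 + 11*F) (R(F, E) = (F + (10*F + 30))*(E + E) = (F + (30 + 10*F))*(2*E) = (30 + 11*F)*(2*E) = 2*E*(30 + 11*F))
z(U) = 30 (z(U) = 15 - 1*(-15) = 15 + 15 = 30)
z(x)*R(-41, 36/53) = 30*(2*(36/53)*(30 + 11*(-41))) = 30*(2*(36*(1/53))*(30 - 451)) = 30*(2*(36/53)*(-421)) = 30*(-30312/53) = -909360/53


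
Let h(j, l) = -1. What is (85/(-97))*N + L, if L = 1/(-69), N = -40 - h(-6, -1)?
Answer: 228638/6693 ≈ 34.161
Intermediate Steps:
N = -39 (N = -40 - 1*(-1) = -40 + 1 = -39)
L = -1/69 ≈ -0.014493
(85/(-97))*N + L = (85/(-97))*(-39) - 1/69 = (85*(-1/97))*(-39) - 1/69 = -85/97*(-39) - 1/69 = 3315/97 - 1/69 = 228638/6693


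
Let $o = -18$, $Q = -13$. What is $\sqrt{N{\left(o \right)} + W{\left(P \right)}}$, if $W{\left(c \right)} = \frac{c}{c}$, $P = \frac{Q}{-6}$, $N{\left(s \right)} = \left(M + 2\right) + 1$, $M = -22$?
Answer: $3 i \sqrt{2} \approx 4.2426 i$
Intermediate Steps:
$N{\left(s \right)} = -19$ ($N{\left(s \right)} = \left(-22 + 2\right) + 1 = -20 + 1 = -19$)
$P = \frac{13}{6}$ ($P = - \frac{13}{-6} = \left(-13\right) \left(- \frac{1}{6}\right) = \frac{13}{6} \approx 2.1667$)
$W{\left(c \right)} = 1$
$\sqrt{N{\left(o \right)} + W{\left(P \right)}} = \sqrt{-19 + 1} = \sqrt{-18} = 3 i \sqrt{2}$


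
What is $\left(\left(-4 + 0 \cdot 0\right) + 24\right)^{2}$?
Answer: $400$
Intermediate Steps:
$\left(\left(-4 + 0 \cdot 0\right) + 24\right)^{2} = \left(\left(-4 + 0\right) + 24\right)^{2} = \left(-4 + 24\right)^{2} = 20^{2} = 400$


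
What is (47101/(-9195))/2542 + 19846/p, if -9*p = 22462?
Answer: -2087963124161/262509912390 ≈ -7.9538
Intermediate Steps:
p = -22462/9 (p = -⅑*22462 = -22462/9 ≈ -2495.8)
(47101/(-9195))/2542 + 19846/p = (47101/(-9195))/2542 + 19846/(-22462/9) = (47101*(-1/9195))*(1/2542) + 19846*(-9/22462) = -47101/9195*1/2542 - 89307/11231 = -47101/23373690 - 89307/11231 = -2087963124161/262509912390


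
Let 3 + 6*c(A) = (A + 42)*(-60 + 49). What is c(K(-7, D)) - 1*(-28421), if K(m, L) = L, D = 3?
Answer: 28338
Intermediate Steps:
c(A) = -155/2 - 11*A/6 (c(A) = -½ + ((A + 42)*(-60 + 49))/6 = -½ + ((42 + A)*(-11))/6 = -½ + (-462 - 11*A)/6 = -½ + (-77 - 11*A/6) = -155/2 - 11*A/6)
c(K(-7, D)) - 1*(-28421) = (-155/2 - 11/6*3) - 1*(-28421) = (-155/2 - 11/2) + 28421 = -83 + 28421 = 28338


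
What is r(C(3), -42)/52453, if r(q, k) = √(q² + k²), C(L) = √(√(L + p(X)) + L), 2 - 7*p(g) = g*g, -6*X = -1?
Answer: √(3116988 + 42*√5789)/2203026 ≈ 0.00080181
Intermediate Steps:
X = ⅙ (X = -⅙*(-1) = ⅙ ≈ 0.16667)
p(g) = 2/7 - g²/7 (p(g) = 2/7 - g*g/7 = 2/7 - g²/7)
C(L) = √(L + √(71/252 + L)) (C(L) = √(√(L + (2/7 - (⅙)²/7)) + L) = √(√(L + (2/7 - ⅐*1/36)) + L) = √(√(L + (2/7 - 1/252)) + L) = √(√(L + 71/252) + L) = √(√(71/252 + L) + L) = √(L + √(71/252 + L)))
r(q, k) = √(k² + q²)
r(C(3), -42)/52453 = √((-42)² + (√(1764*3 + 42*√7*√(71 + 252*3))/42)²)/52453 = √(1764 + (√(5292 + 42*√7*√(71 + 756))/42)²)*(1/52453) = √(1764 + (√(5292 + 42*√7*√827)/42)²)*(1/52453) = √(1764 + (√(5292 + 42*√5789)/42)²)*(1/52453) = √(1764 + (3 + √5789/42))*(1/52453) = √(1767 + √5789/42)*(1/52453) = √(1767 + √5789/42)/52453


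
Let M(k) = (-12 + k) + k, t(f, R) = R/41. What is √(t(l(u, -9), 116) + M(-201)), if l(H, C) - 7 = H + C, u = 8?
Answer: I*√691178/41 ≈ 20.277*I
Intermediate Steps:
l(H, C) = 7 + C + H (l(H, C) = 7 + (H + C) = 7 + (C + H) = 7 + C + H)
t(f, R) = R/41 (t(f, R) = R*(1/41) = R/41)
M(k) = -12 + 2*k
√(t(l(u, -9), 116) + M(-201)) = √((1/41)*116 + (-12 + 2*(-201))) = √(116/41 + (-12 - 402)) = √(116/41 - 414) = √(-16858/41) = I*√691178/41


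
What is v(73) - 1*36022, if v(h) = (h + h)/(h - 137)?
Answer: -1152777/32 ≈ -36024.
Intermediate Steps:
v(h) = 2*h/(-137 + h) (v(h) = (2*h)/(-137 + h) = 2*h/(-137 + h))
v(73) - 1*36022 = 2*73/(-137 + 73) - 1*36022 = 2*73/(-64) - 36022 = 2*73*(-1/64) - 36022 = -73/32 - 36022 = -1152777/32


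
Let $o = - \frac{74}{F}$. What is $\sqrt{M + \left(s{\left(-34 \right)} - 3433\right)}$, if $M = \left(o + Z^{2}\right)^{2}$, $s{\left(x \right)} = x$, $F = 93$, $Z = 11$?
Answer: $\frac{37 \sqrt{69382}}{93} \approx 104.8$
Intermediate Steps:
$o = - \frac{74}{93} \approx -0.7957$
$M = \frac{124970041}{8649}$ ($M = \left(- \frac{74}{93} + 11^{2}\right)^{2} = \left(- \frac{74}{93} + 121\right)^{2} = \left(\frac{11179}{93}\right)^{2} = \frac{124970041}{8649} \approx 14449.0$)
$\sqrt{M + \left(s{\left(-34 \right)} - 3433\right)} = \sqrt{\frac{124970041}{8649} - 3467} = \sqrt{\frac{94983958}{8649}} = \frac{37 \sqrt{69382}}{93}$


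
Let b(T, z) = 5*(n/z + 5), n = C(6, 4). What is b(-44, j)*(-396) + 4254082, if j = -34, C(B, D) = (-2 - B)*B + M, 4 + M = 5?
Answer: 72104564/17 ≈ 4.2414e+6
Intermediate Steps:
M = 1 (M = -4 + 5 = 1)
C(B, D) = 1 + B*(-2 - B) (C(B, D) = (-2 - B)*B + 1 = B*(-2 - B) + 1 = 1 + B*(-2 - B))
n = -47 (n = 1 - 1*6**2 - 2*6 = 1 - 1*36 - 12 = 1 - 36 - 12 = -47)
b(T, z) = 25 - 235/z (b(T, z) = 5*(-47/z + 5) = 5*(5 - 47/z) = 25 - 235/z)
b(-44, j)*(-396) + 4254082 = (25 - 235/(-34))*(-396) + 4254082 = (25 - 235*(-1/34))*(-396) + 4254082 = (25 + 235/34)*(-396) + 4254082 = (1085/34)*(-396) + 4254082 = -214830/17 + 4254082 = 72104564/17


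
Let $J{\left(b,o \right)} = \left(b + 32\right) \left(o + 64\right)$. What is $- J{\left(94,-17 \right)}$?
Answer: $-5922$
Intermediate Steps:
$J{\left(b,o \right)} = \left(32 + b\right) \left(64 + o\right)$
$- J{\left(94,-17 \right)} = - (2048 + 32 \left(-17\right) + 64 \cdot 94 + 94 \left(-17\right)) = - (2048 - 544 + 6016 - 1598) = \left(-1\right) 5922 = -5922$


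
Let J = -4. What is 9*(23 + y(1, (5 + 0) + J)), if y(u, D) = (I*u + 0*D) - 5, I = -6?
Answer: 108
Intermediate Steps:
y(u, D) = -5 - 6*u (y(u, D) = (-6*u + 0*D) - 5 = (-6*u + 0) - 5 = -6*u - 5 = -5 - 6*u)
9*(23 + y(1, (5 + 0) + J)) = 9*(23 + (-5 - 6*1)) = 9*(23 + (-5 - 6)) = 9*(23 - 11) = 9*12 = 108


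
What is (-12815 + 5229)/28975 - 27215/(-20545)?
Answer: 126540051/119058275 ≈ 1.0628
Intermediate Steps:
(-12815 + 5229)/28975 - 27215/(-20545) = -7586*1/28975 - 27215*(-1/20545) = -7586/28975 + 5443/4109 = 126540051/119058275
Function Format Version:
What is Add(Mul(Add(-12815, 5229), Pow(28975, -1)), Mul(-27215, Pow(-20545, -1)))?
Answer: Rational(126540051, 119058275) ≈ 1.0628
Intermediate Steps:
Add(Mul(Add(-12815, 5229), Pow(28975, -1)), Mul(-27215, Pow(-20545, -1))) = Add(Mul(-7586, Rational(1, 28975)), Mul(-27215, Rational(-1, 20545))) = Add(Rational(-7586, 28975), Rational(5443, 4109)) = Rational(126540051, 119058275)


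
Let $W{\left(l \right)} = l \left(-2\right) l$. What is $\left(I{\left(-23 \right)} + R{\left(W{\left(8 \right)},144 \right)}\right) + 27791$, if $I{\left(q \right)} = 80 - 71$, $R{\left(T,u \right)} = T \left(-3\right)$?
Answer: $28184$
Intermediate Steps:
$W{\left(l \right)} = - 2 l^{2}$ ($W{\left(l \right)} = - 2 l l = - 2 l^{2}$)
$R{\left(T,u \right)} = - 3 T$
$I{\left(q \right)} = 9$
$\left(I{\left(-23 \right)} + R{\left(W{\left(8 \right)},144 \right)}\right) + 27791 = \left(9 - 3 \left(- 2 \cdot 8^{2}\right)\right) + 27791 = \left(9 - 3 \left(\left(-2\right) 64\right)\right) + 27791 = \left(9 - -384\right) + 27791 = \left(9 + 384\right) + 27791 = 393 + 27791 = 28184$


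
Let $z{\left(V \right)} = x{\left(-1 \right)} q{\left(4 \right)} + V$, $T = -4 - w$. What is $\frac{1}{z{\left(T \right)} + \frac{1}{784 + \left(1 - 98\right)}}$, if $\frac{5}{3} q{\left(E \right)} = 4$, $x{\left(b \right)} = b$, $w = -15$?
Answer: $\frac{3435}{29546} \approx 0.11626$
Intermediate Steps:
$q{\left(E \right)} = \frac{12}{5}$ ($q{\left(E \right)} = \frac{3}{5} \cdot 4 = \frac{12}{5}$)
$T = 11$ ($T = -4 - -15 = -4 + 15 = 11$)
$z{\left(V \right)} = - \frac{12}{5} + V$ ($z{\left(V \right)} = \left(-1\right) \frac{12}{5} + V = - \frac{12}{5} + V$)
$\frac{1}{z{\left(T \right)} + \frac{1}{784 + \left(1 - 98\right)}} = \frac{1}{\left(- \frac{12}{5} + 11\right) + \frac{1}{784 + \left(1 - 98\right)}} = \frac{1}{\frac{43}{5} + \frac{1}{784 + \left(1 - 98\right)}} = \frac{1}{\frac{43}{5} + \frac{1}{784 - 97}} = \frac{1}{\frac{43}{5} + \frac{1}{687}} = \frac{1}{\frac{29546}{3435}} = \frac{3435}{29546}$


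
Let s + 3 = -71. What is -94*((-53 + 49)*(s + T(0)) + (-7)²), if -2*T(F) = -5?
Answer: -31490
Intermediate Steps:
s = -74 (s = -3 - 71 = -74)
T(F) = 5/2 (T(F) = -½*(-5) = 5/2)
-94*((-53 + 49)*(s + T(0)) + (-7)²) = -94*((-53 + 49)*(-74 + 5/2) + (-7)²) = -94*(-4*(-143/2) + 49) = -94*(286 + 49) = -94*335 = -31490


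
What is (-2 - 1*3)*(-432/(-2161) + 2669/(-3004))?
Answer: 22349905/6491644 ≈ 3.4429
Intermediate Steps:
(-2 - 1*3)*(-432/(-2161) + 2669/(-3004)) = (-2 - 3)*(-432*(-1/2161) + 2669*(-1/3004)) = -5*(432/2161 - 2669/3004) = -5*(-4469981/6491644) = 22349905/6491644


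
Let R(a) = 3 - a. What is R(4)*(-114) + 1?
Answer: 115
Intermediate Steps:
R(4)*(-114) + 1 = (3 - 1*4)*(-114) + 1 = (3 - 4)*(-114) + 1 = -1*(-114) + 1 = 114 + 1 = 115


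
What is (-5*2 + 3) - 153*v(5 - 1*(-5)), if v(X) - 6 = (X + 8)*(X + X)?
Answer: -56005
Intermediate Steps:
v(X) = 6 + 2*X*(8 + X) (v(X) = 6 + (X + 8)*(X + X) = 6 + (8 + X)*(2*X) = 6 + 2*X*(8 + X))
(-5*2 + 3) - 153*v(5 - 1*(-5)) = (-5*2 + 3) - 153*(6 + 2*(5 - 1*(-5))² + 16*(5 - 1*(-5))) = (-10 + 3) - 153*(6 + 2*(5 + 5)² + 16*(5 + 5)) = -7 - 153*(6 + 2*10² + 16*10) = -7 - 153*(6 + 2*100 + 160) = -7 - 153*(6 + 200 + 160) = -7 - 153*366 = -7 - 55998 = -56005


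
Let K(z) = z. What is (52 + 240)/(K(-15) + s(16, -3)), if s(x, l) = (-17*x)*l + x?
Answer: 292/817 ≈ 0.35741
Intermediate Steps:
s(x, l) = x - 17*l*x (s(x, l) = -17*l*x + x = x - 17*l*x)
(52 + 240)/(K(-15) + s(16, -3)) = (52 + 240)/(-15 + 16*(1 - 17*(-3))) = 292/(-15 + 16*(1 + 51)) = 292/(-15 + 16*52) = 292/(-15 + 832) = 292/817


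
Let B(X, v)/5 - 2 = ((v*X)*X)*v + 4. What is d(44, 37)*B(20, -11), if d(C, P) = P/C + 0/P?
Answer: 4477555/22 ≈ 2.0353e+5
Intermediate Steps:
d(C, P) = P/C (d(C, P) = P/C + 0 = P/C)
B(X, v) = 30 + 5*X²*v² (B(X, v) = 10 + 5*(((v*X)*X)*v + 4) = 10 + 5*(((X*v)*X)*v + 4) = 10 + 5*((v*X²)*v + 4) = 10 + 5*(X²*v² + 4) = 10 + 5*(4 + X²*v²) = 10 + (20 + 5*X²*v²) = 30 + 5*X²*v²)
d(44, 37)*B(20, -11) = (37/44)*(30 + 5*20²*(-11)²) = (37*(1/44))*(30 + 5*400*121) = 37*(30 + 242000)/44 = (37/44)*242030 = 4477555/22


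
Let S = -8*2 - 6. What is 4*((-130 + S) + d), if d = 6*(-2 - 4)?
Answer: -752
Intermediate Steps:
d = -36 (d = 6*(-6) = -36)
S = -22 (S = -16 - 6 = -22)
4*((-130 + S) + d) = 4*((-130 - 22) - 36) = 4*(-152 - 36) = 4*(-188) = -752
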